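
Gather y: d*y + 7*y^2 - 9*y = 7*y^2 + y*(d - 9)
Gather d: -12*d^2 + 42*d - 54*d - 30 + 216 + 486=-12*d^2 - 12*d + 672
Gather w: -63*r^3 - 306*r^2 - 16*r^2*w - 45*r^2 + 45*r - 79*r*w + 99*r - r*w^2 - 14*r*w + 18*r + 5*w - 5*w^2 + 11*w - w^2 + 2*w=-63*r^3 - 351*r^2 + 162*r + w^2*(-r - 6) + w*(-16*r^2 - 93*r + 18)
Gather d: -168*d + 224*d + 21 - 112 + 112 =56*d + 21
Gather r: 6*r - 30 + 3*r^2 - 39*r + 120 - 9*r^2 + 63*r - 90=-6*r^2 + 30*r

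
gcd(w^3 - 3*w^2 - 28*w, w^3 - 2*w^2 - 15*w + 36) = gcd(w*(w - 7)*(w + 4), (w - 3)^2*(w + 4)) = w + 4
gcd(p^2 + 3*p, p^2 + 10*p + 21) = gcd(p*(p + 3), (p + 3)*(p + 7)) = p + 3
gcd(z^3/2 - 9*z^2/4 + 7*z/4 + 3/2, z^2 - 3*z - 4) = 1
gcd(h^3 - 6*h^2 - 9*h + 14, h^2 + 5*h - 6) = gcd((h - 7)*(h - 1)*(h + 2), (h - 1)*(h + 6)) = h - 1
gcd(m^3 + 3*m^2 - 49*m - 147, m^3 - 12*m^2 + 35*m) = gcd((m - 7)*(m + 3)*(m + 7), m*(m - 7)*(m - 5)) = m - 7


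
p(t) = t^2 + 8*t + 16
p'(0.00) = 8.00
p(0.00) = 16.00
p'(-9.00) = -10.00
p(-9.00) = 25.00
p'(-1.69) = 4.62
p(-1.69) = 5.34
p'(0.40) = 8.80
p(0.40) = 19.36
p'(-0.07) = 7.86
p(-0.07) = 15.44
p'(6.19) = 20.38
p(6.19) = 103.84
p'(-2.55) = 2.90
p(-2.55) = 2.10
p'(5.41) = 18.82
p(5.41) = 88.55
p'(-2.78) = 2.44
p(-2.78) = 1.49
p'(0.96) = 9.92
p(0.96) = 24.60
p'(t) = 2*t + 8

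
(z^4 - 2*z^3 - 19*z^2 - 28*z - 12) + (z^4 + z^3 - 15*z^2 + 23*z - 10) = 2*z^4 - z^3 - 34*z^2 - 5*z - 22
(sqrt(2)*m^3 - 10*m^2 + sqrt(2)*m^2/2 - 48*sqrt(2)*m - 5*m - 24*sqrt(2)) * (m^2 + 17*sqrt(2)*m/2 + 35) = sqrt(2)*m^5 + sqrt(2)*m^4/2 + 7*m^4 - 98*sqrt(2)*m^3 + 7*m^3/2 - 1166*m^2 - 49*sqrt(2)*m^2 - 1680*sqrt(2)*m - 583*m - 840*sqrt(2)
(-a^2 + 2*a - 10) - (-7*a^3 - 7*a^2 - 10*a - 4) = 7*a^3 + 6*a^2 + 12*a - 6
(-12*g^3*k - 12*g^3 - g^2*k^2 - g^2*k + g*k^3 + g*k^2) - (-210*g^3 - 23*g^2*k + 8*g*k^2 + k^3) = -12*g^3*k + 198*g^3 - g^2*k^2 + 22*g^2*k + g*k^3 - 7*g*k^2 - k^3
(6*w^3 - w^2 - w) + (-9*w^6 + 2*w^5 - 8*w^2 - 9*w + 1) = -9*w^6 + 2*w^5 + 6*w^3 - 9*w^2 - 10*w + 1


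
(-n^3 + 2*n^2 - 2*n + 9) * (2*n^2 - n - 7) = -2*n^5 + 5*n^4 + n^3 + 6*n^2 + 5*n - 63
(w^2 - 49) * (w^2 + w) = w^4 + w^3 - 49*w^2 - 49*w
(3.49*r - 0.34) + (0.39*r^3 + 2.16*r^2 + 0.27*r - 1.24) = 0.39*r^3 + 2.16*r^2 + 3.76*r - 1.58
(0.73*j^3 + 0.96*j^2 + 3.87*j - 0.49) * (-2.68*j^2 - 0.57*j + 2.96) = -1.9564*j^5 - 2.9889*j^4 - 8.758*j^3 + 1.9489*j^2 + 11.7345*j - 1.4504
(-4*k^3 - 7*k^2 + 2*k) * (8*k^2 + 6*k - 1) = -32*k^5 - 80*k^4 - 22*k^3 + 19*k^2 - 2*k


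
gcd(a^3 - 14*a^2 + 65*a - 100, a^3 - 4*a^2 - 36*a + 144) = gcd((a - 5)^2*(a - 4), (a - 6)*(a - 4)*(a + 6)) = a - 4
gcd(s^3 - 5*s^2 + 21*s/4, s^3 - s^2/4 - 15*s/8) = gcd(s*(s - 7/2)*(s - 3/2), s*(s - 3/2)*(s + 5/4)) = s^2 - 3*s/2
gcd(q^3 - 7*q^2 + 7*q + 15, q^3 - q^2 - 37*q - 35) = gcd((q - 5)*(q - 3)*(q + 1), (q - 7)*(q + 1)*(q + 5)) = q + 1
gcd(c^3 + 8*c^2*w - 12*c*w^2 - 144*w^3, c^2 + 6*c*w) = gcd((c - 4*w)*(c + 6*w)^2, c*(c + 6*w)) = c + 6*w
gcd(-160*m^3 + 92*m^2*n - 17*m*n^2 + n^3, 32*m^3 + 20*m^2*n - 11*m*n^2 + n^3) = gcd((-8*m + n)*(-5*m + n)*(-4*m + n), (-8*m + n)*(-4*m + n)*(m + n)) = 32*m^2 - 12*m*n + n^2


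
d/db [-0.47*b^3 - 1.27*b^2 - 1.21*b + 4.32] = -1.41*b^2 - 2.54*b - 1.21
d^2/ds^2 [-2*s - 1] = 0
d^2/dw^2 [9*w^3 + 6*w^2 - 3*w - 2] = 54*w + 12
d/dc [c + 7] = 1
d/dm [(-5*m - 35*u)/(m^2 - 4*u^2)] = 5*(-m^2 + 2*m*(m + 7*u) + 4*u^2)/(m^2 - 4*u^2)^2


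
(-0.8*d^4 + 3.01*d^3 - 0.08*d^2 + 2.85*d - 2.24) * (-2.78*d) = 2.224*d^5 - 8.3678*d^4 + 0.2224*d^3 - 7.923*d^2 + 6.2272*d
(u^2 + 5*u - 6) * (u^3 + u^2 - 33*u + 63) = u^5 + 6*u^4 - 34*u^3 - 108*u^2 + 513*u - 378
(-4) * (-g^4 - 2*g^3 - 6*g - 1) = 4*g^4 + 8*g^3 + 24*g + 4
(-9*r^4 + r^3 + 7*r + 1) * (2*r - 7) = -18*r^5 + 65*r^4 - 7*r^3 + 14*r^2 - 47*r - 7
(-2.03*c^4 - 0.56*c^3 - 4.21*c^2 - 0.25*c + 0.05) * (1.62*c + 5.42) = -3.2886*c^5 - 11.9098*c^4 - 9.8554*c^3 - 23.2232*c^2 - 1.274*c + 0.271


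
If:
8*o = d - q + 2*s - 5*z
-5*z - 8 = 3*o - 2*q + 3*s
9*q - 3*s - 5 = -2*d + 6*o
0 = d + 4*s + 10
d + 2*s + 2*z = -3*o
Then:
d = 299/35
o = 71/245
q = -2641/980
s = -649/140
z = -69/980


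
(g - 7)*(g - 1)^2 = g^3 - 9*g^2 + 15*g - 7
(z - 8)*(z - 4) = z^2 - 12*z + 32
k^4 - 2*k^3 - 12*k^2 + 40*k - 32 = (k - 2)^3*(k + 4)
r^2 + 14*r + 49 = (r + 7)^2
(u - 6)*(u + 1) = u^2 - 5*u - 6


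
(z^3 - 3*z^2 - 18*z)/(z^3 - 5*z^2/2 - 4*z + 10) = 2*z*(z^2 - 3*z - 18)/(2*z^3 - 5*z^2 - 8*z + 20)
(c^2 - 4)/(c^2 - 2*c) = (c + 2)/c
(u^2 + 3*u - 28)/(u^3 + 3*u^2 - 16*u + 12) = (u^2 + 3*u - 28)/(u^3 + 3*u^2 - 16*u + 12)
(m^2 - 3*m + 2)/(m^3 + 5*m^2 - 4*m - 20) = (m - 1)/(m^2 + 7*m + 10)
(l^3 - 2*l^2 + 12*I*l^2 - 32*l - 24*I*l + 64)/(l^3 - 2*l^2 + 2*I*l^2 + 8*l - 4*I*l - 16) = (l + 8*I)/(l - 2*I)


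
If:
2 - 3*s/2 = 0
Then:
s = 4/3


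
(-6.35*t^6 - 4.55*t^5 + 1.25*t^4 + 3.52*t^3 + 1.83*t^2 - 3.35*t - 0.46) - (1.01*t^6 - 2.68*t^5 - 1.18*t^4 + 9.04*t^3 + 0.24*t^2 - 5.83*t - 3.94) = -7.36*t^6 - 1.87*t^5 + 2.43*t^4 - 5.52*t^3 + 1.59*t^2 + 2.48*t + 3.48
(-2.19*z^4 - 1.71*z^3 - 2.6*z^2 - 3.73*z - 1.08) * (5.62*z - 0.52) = -12.3078*z^5 - 8.4714*z^4 - 13.7228*z^3 - 19.6106*z^2 - 4.13*z + 0.5616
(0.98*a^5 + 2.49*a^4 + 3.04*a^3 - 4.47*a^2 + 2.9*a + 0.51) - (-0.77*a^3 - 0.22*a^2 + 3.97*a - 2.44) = 0.98*a^5 + 2.49*a^4 + 3.81*a^3 - 4.25*a^2 - 1.07*a + 2.95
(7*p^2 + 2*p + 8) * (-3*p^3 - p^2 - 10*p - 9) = -21*p^5 - 13*p^4 - 96*p^3 - 91*p^2 - 98*p - 72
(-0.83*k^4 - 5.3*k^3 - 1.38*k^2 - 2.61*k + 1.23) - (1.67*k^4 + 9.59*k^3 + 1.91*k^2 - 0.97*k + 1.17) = -2.5*k^4 - 14.89*k^3 - 3.29*k^2 - 1.64*k + 0.0600000000000001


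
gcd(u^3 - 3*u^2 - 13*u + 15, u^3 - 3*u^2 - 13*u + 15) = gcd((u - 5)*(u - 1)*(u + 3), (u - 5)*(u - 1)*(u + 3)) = u^3 - 3*u^2 - 13*u + 15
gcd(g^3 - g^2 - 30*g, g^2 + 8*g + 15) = g + 5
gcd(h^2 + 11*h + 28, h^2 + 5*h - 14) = h + 7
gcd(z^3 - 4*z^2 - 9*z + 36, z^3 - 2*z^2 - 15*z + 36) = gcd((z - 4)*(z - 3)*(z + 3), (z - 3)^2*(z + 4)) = z - 3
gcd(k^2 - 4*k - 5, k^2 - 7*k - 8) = k + 1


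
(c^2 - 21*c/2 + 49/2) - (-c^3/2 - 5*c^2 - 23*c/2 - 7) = c^3/2 + 6*c^2 + c + 63/2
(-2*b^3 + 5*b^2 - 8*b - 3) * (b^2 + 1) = -2*b^5 + 5*b^4 - 10*b^3 + 2*b^2 - 8*b - 3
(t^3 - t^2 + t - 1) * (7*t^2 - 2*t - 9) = 7*t^5 - 9*t^4 - 7*t + 9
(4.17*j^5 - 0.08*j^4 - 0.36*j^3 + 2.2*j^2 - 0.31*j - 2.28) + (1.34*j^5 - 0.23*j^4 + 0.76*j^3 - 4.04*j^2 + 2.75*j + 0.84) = 5.51*j^5 - 0.31*j^4 + 0.4*j^3 - 1.84*j^2 + 2.44*j - 1.44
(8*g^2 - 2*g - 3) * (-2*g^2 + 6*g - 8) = -16*g^4 + 52*g^3 - 70*g^2 - 2*g + 24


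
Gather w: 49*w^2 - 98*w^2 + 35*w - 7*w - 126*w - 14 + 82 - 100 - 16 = -49*w^2 - 98*w - 48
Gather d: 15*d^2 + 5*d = 15*d^2 + 5*d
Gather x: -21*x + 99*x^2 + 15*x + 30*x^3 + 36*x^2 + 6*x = 30*x^3 + 135*x^2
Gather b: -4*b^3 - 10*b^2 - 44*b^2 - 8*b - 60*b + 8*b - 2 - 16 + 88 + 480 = -4*b^3 - 54*b^2 - 60*b + 550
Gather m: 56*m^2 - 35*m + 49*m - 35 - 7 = 56*m^2 + 14*m - 42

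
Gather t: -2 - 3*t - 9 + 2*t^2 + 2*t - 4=2*t^2 - t - 15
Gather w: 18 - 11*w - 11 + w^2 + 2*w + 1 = w^2 - 9*w + 8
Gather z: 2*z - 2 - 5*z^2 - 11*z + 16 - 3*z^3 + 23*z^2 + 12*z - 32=-3*z^3 + 18*z^2 + 3*z - 18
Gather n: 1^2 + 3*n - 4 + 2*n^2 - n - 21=2*n^2 + 2*n - 24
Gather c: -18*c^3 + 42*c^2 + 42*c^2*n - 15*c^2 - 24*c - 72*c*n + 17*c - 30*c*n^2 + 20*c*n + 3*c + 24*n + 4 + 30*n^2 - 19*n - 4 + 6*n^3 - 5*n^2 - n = -18*c^3 + c^2*(42*n + 27) + c*(-30*n^2 - 52*n - 4) + 6*n^3 + 25*n^2 + 4*n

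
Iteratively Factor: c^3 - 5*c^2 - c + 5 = (c - 1)*(c^2 - 4*c - 5) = (c - 5)*(c - 1)*(c + 1)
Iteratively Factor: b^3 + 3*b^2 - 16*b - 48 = (b + 4)*(b^2 - b - 12) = (b - 4)*(b + 4)*(b + 3)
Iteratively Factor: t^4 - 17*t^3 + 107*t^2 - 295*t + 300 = (t - 3)*(t^3 - 14*t^2 + 65*t - 100) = (t - 5)*(t - 3)*(t^2 - 9*t + 20) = (t - 5)^2*(t - 3)*(t - 4)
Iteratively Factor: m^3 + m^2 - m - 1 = (m - 1)*(m^2 + 2*m + 1) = (m - 1)*(m + 1)*(m + 1)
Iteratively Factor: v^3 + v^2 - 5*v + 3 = (v + 3)*(v^2 - 2*v + 1) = (v - 1)*(v + 3)*(v - 1)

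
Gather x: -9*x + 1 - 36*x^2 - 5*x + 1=-36*x^2 - 14*x + 2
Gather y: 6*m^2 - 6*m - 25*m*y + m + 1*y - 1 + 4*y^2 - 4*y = 6*m^2 - 5*m + 4*y^2 + y*(-25*m - 3) - 1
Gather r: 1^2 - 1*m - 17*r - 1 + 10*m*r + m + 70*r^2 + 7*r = 70*r^2 + r*(10*m - 10)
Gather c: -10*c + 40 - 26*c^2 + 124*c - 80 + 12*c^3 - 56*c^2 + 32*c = 12*c^3 - 82*c^2 + 146*c - 40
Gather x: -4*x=-4*x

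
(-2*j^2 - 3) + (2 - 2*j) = -2*j^2 - 2*j - 1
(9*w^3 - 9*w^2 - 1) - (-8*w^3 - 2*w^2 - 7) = 17*w^3 - 7*w^2 + 6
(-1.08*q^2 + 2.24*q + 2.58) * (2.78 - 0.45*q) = 0.486*q^3 - 4.0104*q^2 + 5.0662*q + 7.1724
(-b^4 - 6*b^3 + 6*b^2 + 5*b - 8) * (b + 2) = -b^5 - 8*b^4 - 6*b^3 + 17*b^2 + 2*b - 16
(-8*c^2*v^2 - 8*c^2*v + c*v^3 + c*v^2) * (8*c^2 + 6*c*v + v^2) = -64*c^4*v^2 - 64*c^4*v - 40*c^3*v^3 - 40*c^3*v^2 - 2*c^2*v^4 - 2*c^2*v^3 + c*v^5 + c*v^4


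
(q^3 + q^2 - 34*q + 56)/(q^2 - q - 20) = (-q^3 - q^2 + 34*q - 56)/(-q^2 + q + 20)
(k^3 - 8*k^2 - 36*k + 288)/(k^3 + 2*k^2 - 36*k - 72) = (k - 8)/(k + 2)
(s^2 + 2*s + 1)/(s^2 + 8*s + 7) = (s + 1)/(s + 7)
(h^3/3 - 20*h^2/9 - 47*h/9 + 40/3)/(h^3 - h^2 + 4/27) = 3*(3*h^3 - 20*h^2 - 47*h + 120)/(27*h^3 - 27*h^2 + 4)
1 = 1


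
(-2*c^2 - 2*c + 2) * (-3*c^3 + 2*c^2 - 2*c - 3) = 6*c^5 + 2*c^4 - 6*c^3 + 14*c^2 + 2*c - 6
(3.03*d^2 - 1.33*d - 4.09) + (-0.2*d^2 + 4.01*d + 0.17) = 2.83*d^2 + 2.68*d - 3.92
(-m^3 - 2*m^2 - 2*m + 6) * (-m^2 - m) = m^5 + 3*m^4 + 4*m^3 - 4*m^2 - 6*m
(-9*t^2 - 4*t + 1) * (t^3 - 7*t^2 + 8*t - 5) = -9*t^5 + 59*t^4 - 43*t^3 + 6*t^2 + 28*t - 5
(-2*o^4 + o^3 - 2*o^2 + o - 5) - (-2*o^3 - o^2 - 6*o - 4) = -2*o^4 + 3*o^3 - o^2 + 7*o - 1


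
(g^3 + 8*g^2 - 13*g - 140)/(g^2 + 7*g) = g + 1 - 20/g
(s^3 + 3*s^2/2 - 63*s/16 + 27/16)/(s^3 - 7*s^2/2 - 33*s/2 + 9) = (16*s^2 - 24*s + 9)/(8*(2*s^2 - 13*s + 6))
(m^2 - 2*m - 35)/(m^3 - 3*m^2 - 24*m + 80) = (m - 7)/(m^2 - 8*m + 16)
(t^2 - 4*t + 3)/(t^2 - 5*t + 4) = (t - 3)/(t - 4)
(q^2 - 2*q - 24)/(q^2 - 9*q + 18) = (q + 4)/(q - 3)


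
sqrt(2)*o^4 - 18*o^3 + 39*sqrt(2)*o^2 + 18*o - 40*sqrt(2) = (o - 1)*(o - 5*sqrt(2))*(o - 4*sqrt(2))*(sqrt(2)*o + sqrt(2))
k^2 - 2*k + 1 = (k - 1)^2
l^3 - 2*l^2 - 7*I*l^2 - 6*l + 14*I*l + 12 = (l - 2)*(l - 6*I)*(l - I)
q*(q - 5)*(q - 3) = q^3 - 8*q^2 + 15*q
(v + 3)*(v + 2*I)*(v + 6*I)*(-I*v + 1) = -I*v^4 + 9*v^3 - 3*I*v^3 + 27*v^2 + 20*I*v^2 - 12*v + 60*I*v - 36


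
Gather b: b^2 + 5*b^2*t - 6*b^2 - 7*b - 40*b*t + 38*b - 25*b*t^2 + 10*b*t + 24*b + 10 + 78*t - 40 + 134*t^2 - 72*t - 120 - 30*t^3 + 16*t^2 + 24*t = b^2*(5*t - 5) + b*(-25*t^2 - 30*t + 55) - 30*t^3 + 150*t^2 + 30*t - 150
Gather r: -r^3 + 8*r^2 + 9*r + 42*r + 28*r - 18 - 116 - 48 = -r^3 + 8*r^2 + 79*r - 182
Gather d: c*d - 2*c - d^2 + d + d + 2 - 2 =-2*c - d^2 + d*(c + 2)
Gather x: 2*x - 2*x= 0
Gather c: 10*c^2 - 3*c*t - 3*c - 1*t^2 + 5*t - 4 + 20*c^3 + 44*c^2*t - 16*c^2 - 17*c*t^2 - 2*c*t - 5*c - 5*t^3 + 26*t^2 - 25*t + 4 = 20*c^3 + c^2*(44*t - 6) + c*(-17*t^2 - 5*t - 8) - 5*t^3 + 25*t^2 - 20*t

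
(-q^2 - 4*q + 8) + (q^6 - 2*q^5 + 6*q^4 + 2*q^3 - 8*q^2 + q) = q^6 - 2*q^5 + 6*q^4 + 2*q^3 - 9*q^2 - 3*q + 8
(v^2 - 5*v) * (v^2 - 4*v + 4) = v^4 - 9*v^3 + 24*v^2 - 20*v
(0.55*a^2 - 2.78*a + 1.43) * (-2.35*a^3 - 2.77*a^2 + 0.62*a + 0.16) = -1.2925*a^5 + 5.0095*a^4 + 4.6811*a^3 - 5.5967*a^2 + 0.4418*a + 0.2288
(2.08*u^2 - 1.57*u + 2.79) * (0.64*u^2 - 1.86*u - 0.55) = 1.3312*u^4 - 4.8736*u^3 + 3.5618*u^2 - 4.3259*u - 1.5345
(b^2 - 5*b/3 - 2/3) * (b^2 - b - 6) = b^4 - 8*b^3/3 - 5*b^2 + 32*b/3 + 4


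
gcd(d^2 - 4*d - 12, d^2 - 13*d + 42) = d - 6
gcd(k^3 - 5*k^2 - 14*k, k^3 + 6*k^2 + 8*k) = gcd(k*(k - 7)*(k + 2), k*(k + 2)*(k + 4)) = k^2 + 2*k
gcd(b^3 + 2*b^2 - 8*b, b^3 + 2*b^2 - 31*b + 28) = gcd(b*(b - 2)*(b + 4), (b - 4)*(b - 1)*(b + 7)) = 1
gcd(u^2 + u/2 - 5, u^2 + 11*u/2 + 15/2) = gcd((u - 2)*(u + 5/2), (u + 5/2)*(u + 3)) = u + 5/2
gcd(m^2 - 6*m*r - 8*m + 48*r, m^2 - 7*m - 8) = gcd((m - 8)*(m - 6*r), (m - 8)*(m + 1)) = m - 8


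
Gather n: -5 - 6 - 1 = -12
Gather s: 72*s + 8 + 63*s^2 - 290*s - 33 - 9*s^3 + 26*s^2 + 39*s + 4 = -9*s^3 + 89*s^2 - 179*s - 21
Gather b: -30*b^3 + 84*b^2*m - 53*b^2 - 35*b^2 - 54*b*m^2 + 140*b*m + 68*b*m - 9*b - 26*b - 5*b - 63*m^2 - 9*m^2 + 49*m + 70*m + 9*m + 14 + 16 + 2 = -30*b^3 + b^2*(84*m - 88) + b*(-54*m^2 + 208*m - 40) - 72*m^2 + 128*m + 32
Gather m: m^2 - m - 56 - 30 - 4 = m^2 - m - 90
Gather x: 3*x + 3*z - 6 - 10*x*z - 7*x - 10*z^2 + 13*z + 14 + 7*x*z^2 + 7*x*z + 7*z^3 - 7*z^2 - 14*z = x*(7*z^2 - 3*z - 4) + 7*z^3 - 17*z^2 + 2*z + 8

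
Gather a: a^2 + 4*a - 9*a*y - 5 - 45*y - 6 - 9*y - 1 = a^2 + a*(4 - 9*y) - 54*y - 12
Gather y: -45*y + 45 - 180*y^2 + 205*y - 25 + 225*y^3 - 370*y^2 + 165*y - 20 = 225*y^3 - 550*y^2 + 325*y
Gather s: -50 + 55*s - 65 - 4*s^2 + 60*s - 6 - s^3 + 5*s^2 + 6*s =-s^3 + s^2 + 121*s - 121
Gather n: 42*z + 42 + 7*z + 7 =49*z + 49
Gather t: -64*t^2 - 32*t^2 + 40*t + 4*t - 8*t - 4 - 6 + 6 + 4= -96*t^2 + 36*t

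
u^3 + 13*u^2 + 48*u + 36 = (u + 1)*(u + 6)^2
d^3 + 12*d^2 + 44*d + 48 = (d + 2)*(d + 4)*(d + 6)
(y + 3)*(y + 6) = y^2 + 9*y + 18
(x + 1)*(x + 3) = x^2 + 4*x + 3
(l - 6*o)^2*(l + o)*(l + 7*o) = l^4 - 4*l^3*o - 53*l^2*o^2 + 204*l*o^3 + 252*o^4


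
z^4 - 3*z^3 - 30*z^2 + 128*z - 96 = (z - 4)^2*(z - 1)*(z + 6)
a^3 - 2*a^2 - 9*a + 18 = (a - 3)*(a - 2)*(a + 3)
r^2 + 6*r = r*(r + 6)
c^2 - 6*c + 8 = (c - 4)*(c - 2)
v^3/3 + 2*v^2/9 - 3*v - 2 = (v/3 + 1)*(v - 3)*(v + 2/3)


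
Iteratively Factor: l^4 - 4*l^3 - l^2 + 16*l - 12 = (l + 2)*(l^3 - 6*l^2 + 11*l - 6) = (l - 1)*(l + 2)*(l^2 - 5*l + 6) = (l - 2)*(l - 1)*(l + 2)*(l - 3)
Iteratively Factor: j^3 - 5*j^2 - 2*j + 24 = (j - 4)*(j^2 - j - 6) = (j - 4)*(j - 3)*(j + 2)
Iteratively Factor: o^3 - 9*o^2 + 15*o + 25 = (o + 1)*(o^2 - 10*o + 25) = (o - 5)*(o + 1)*(o - 5)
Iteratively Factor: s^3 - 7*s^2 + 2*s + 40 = (s - 4)*(s^2 - 3*s - 10) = (s - 5)*(s - 4)*(s + 2)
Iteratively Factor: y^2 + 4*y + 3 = (y + 3)*(y + 1)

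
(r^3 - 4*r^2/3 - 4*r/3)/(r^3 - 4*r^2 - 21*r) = (-3*r^2 + 4*r + 4)/(3*(-r^2 + 4*r + 21))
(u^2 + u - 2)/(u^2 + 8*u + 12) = (u - 1)/(u + 6)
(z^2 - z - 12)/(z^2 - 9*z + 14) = (z^2 - z - 12)/(z^2 - 9*z + 14)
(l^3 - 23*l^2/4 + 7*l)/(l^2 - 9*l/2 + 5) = l*(4*l^2 - 23*l + 28)/(2*(2*l^2 - 9*l + 10))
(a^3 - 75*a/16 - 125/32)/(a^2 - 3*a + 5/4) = (16*a^2 + 40*a + 25)/(8*(2*a - 1))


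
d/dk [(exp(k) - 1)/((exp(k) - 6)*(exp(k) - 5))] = (-exp(2*k) + 2*exp(k) + 19)*exp(k)/(exp(4*k) - 22*exp(3*k) + 181*exp(2*k) - 660*exp(k) + 900)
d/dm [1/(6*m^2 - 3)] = -4*m/(3*(2*m^2 - 1)^2)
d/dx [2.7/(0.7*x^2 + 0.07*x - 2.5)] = (-3.78*x - 0.189)/(0.7*x^2 + 0.07*x - 2.5)^2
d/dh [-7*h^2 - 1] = -14*h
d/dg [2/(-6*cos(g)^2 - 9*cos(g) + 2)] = -6*(4*cos(g) + 3)*sin(g)/(6*cos(g)^2 + 9*cos(g) - 2)^2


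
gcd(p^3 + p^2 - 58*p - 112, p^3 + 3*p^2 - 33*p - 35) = p + 7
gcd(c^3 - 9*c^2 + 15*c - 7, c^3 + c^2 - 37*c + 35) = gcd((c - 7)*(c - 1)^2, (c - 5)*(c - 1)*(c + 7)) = c - 1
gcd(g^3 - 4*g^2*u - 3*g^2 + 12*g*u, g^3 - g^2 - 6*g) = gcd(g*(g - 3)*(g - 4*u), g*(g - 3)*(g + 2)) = g^2 - 3*g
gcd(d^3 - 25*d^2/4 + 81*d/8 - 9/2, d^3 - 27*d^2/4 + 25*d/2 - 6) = d^2 - 19*d/4 + 3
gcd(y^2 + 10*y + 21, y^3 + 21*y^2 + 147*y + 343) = y + 7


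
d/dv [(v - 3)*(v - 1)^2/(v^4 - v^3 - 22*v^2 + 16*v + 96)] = (-v^4 + 4*v^3 - 15*v^2 - 68*v + 80)/(v^6 + 4*v^5 - 28*v^4 - 128*v^3 + 128*v^2 + 1024*v + 1024)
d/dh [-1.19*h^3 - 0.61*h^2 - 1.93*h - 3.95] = -3.57*h^2 - 1.22*h - 1.93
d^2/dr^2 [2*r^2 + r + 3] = 4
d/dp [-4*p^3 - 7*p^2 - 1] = 2*p*(-6*p - 7)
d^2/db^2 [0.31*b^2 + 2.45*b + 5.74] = 0.620000000000000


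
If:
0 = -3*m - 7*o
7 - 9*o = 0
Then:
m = -49/27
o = 7/9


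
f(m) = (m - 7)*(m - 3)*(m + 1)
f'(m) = (m - 7)*(m - 3) + (m - 7)*(m + 1) + (m - 3)*(m + 1)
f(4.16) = -17.00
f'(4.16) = -11.96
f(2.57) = 6.80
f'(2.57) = -15.45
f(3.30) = -4.77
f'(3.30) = -15.73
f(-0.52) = 12.71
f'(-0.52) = 21.17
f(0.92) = 24.28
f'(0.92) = -3.02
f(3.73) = -11.29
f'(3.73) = -14.40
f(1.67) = 18.93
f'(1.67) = -10.69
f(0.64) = 24.62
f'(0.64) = 0.71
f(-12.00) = -3135.00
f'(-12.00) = 659.00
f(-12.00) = -3135.00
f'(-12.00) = 659.00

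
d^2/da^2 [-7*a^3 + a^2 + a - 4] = 2 - 42*a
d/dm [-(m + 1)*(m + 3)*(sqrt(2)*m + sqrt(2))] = sqrt(2)*(-3*m - 7)*(m + 1)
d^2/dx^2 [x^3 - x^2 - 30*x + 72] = 6*x - 2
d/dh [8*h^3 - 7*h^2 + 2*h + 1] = 24*h^2 - 14*h + 2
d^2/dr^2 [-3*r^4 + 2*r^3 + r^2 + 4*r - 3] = -36*r^2 + 12*r + 2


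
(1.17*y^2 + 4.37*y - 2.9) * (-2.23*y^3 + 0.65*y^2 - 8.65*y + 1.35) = -2.6091*y^5 - 8.9846*y^4 - 0.813*y^3 - 38.106*y^2 + 30.9845*y - 3.915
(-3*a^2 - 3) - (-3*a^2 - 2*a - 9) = 2*a + 6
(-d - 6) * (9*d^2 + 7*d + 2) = -9*d^3 - 61*d^2 - 44*d - 12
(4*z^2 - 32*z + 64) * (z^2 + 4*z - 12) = 4*z^4 - 16*z^3 - 112*z^2 + 640*z - 768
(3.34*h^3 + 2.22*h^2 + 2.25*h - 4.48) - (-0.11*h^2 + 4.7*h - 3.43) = 3.34*h^3 + 2.33*h^2 - 2.45*h - 1.05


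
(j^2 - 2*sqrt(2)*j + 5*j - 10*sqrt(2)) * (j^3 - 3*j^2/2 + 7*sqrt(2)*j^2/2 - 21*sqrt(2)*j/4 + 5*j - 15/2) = j^5 + 3*sqrt(2)*j^4/2 + 7*j^4/2 - 33*j^3/2 + 21*sqrt(2)*j^3/4 - 63*j^2/2 - 85*sqrt(2)*j^2/4 - 35*sqrt(2)*j + 135*j/2 + 75*sqrt(2)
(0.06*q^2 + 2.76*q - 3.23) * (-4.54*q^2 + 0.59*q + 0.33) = -0.2724*q^4 - 12.495*q^3 + 16.3124*q^2 - 0.9949*q - 1.0659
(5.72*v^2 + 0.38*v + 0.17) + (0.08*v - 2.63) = 5.72*v^2 + 0.46*v - 2.46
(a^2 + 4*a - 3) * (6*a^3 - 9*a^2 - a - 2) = 6*a^5 + 15*a^4 - 55*a^3 + 21*a^2 - 5*a + 6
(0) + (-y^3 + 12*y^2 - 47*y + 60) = -y^3 + 12*y^2 - 47*y + 60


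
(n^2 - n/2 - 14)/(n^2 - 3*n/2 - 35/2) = (n - 4)/(n - 5)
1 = 1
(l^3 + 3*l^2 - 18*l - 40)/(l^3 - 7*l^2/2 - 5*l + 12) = 2*(l + 5)/(2*l - 3)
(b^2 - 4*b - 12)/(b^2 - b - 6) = (b - 6)/(b - 3)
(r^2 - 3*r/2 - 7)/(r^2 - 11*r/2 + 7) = (r + 2)/(r - 2)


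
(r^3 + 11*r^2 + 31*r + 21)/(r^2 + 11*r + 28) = (r^2 + 4*r + 3)/(r + 4)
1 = 1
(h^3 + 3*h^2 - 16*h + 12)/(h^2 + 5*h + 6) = (h^3 + 3*h^2 - 16*h + 12)/(h^2 + 5*h + 6)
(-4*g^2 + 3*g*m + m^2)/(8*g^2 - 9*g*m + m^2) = (-4*g - m)/(8*g - m)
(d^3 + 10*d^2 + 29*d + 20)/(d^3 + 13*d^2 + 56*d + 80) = (d + 1)/(d + 4)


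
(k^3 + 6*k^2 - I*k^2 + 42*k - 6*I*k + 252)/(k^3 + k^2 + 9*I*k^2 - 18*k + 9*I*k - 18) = (k^2 + k*(6 - 7*I) - 42*I)/(k^2 + k*(1 + 3*I) + 3*I)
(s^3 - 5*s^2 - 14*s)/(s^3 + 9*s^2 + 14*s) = (s - 7)/(s + 7)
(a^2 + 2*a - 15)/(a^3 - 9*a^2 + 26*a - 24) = (a + 5)/(a^2 - 6*a + 8)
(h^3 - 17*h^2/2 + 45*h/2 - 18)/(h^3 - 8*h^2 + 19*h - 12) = (h - 3/2)/(h - 1)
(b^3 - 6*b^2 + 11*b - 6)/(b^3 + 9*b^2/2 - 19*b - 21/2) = 2*(b^2 - 3*b + 2)/(2*b^2 + 15*b + 7)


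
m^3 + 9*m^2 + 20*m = m*(m + 4)*(m + 5)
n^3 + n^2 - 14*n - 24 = (n - 4)*(n + 2)*(n + 3)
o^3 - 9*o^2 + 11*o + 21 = (o - 7)*(o - 3)*(o + 1)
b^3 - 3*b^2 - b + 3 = (b - 3)*(b - 1)*(b + 1)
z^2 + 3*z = z*(z + 3)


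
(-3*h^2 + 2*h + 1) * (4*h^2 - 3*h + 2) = -12*h^4 + 17*h^3 - 8*h^2 + h + 2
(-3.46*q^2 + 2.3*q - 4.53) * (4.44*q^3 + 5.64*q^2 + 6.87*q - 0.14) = -15.3624*q^5 - 9.3024*q^4 - 30.9114*q^3 - 9.2638*q^2 - 31.4431*q + 0.6342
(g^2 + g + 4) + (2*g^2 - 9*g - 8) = 3*g^2 - 8*g - 4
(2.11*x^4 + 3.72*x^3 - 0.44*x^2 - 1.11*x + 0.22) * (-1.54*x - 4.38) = -3.2494*x^5 - 14.9706*x^4 - 15.616*x^3 + 3.6366*x^2 + 4.523*x - 0.9636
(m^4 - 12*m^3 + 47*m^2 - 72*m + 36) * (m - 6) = m^5 - 18*m^4 + 119*m^3 - 354*m^2 + 468*m - 216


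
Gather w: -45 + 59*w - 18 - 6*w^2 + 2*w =-6*w^2 + 61*w - 63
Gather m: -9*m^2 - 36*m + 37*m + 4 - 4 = -9*m^2 + m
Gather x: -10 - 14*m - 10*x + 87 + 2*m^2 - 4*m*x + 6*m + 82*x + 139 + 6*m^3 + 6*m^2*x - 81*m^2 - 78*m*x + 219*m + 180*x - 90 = 6*m^3 - 79*m^2 + 211*m + x*(6*m^2 - 82*m + 252) + 126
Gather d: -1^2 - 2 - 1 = -4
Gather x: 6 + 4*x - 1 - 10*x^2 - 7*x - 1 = -10*x^2 - 3*x + 4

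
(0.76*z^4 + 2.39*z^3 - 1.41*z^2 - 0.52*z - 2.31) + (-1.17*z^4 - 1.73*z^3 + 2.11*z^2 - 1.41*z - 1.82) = -0.41*z^4 + 0.66*z^3 + 0.7*z^2 - 1.93*z - 4.13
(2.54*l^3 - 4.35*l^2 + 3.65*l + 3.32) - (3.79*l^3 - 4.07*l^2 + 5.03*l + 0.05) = -1.25*l^3 - 0.279999999999999*l^2 - 1.38*l + 3.27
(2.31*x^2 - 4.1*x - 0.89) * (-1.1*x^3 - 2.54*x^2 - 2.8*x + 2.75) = -2.541*x^5 - 1.3574*x^4 + 4.925*x^3 + 20.0931*x^2 - 8.783*x - 2.4475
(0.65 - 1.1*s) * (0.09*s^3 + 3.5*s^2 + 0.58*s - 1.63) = -0.099*s^4 - 3.7915*s^3 + 1.637*s^2 + 2.17*s - 1.0595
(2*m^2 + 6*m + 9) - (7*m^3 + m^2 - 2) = -7*m^3 + m^2 + 6*m + 11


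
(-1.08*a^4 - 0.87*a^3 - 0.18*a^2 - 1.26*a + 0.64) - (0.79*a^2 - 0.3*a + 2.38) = -1.08*a^4 - 0.87*a^3 - 0.97*a^2 - 0.96*a - 1.74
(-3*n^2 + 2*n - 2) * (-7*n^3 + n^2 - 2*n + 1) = 21*n^5 - 17*n^4 + 22*n^3 - 9*n^2 + 6*n - 2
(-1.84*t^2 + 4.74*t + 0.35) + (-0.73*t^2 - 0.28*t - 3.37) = -2.57*t^2 + 4.46*t - 3.02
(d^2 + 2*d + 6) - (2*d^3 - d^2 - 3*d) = -2*d^3 + 2*d^2 + 5*d + 6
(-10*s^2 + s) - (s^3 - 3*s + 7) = -s^3 - 10*s^2 + 4*s - 7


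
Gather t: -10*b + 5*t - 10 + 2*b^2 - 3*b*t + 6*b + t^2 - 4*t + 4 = 2*b^2 - 4*b + t^2 + t*(1 - 3*b) - 6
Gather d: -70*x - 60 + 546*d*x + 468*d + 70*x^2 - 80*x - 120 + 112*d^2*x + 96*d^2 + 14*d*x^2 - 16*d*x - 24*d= d^2*(112*x + 96) + d*(14*x^2 + 530*x + 444) + 70*x^2 - 150*x - 180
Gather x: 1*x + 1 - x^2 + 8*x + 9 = -x^2 + 9*x + 10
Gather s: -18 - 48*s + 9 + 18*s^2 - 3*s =18*s^2 - 51*s - 9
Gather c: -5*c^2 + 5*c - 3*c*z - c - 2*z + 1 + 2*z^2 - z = -5*c^2 + c*(4 - 3*z) + 2*z^2 - 3*z + 1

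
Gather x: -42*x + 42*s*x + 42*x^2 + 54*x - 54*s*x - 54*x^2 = -12*x^2 + x*(12 - 12*s)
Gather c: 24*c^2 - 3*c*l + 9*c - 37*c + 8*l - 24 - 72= 24*c^2 + c*(-3*l - 28) + 8*l - 96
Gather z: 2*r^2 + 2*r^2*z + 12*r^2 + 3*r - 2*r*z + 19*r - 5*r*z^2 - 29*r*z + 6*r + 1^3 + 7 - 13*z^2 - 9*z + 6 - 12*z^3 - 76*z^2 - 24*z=14*r^2 + 28*r - 12*z^3 + z^2*(-5*r - 89) + z*(2*r^2 - 31*r - 33) + 14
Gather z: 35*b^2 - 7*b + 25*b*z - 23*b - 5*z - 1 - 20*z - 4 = 35*b^2 - 30*b + z*(25*b - 25) - 5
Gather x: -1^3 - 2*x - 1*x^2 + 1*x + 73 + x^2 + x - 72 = 0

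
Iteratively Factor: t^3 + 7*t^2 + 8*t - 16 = (t + 4)*(t^2 + 3*t - 4) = (t - 1)*(t + 4)*(t + 4)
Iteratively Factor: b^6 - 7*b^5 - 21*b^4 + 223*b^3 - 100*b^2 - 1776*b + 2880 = (b - 5)*(b^5 - 2*b^4 - 31*b^3 + 68*b^2 + 240*b - 576) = (b - 5)*(b - 3)*(b^4 + b^3 - 28*b^2 - 16*b + 192) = (b - 5)*(b - 4)*(b - 3)*(b^3 + 5*b^2 - 8*b - 48) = (b - 5)*(b - 4)*(b - 3)*(b + 4)*(b^2 + b - 12) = (b - 5)*(b - 4)*(b - 3)*(b + 4)^2*(b - 3)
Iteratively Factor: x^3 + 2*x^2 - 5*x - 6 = (x + 1)*(x^2 + x - 6) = (x - 2)*(x + 1)*(x + 3)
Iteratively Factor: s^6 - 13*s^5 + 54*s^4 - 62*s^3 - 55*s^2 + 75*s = (s + 1)*(s^5 - 14*s^4 + 68*s^3 - 130*s^2 + 75*s) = (s - 5)*(s + 1)*(s^4 - 9*s^3 + 23*s^2 - 15*s) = (s - 5)*(s - 3)*(s + 1)*(s^3 - 6*s^2 + 5*s) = (s - 5)^2*(s - 3)*(s + 1)*(s^2 - s) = (s - 5)^2*(s - 3)*(s - 1)*(s + 1)*(s)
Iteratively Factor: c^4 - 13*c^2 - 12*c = (c)*(c^3 - 13*c - 12) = c*(c - 4)*(c^2 + 4*c + 3) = c*(c - 4)*(c + 3)*(c + 1)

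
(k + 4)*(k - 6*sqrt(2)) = k^2 - 6*sqrt(2)*k + 4*k - 24*sqrt(2)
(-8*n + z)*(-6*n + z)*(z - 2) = 48*n^2*z - 96*n^2 - 14*n*z^2 + 28*n*z + z^3 - 2*z^2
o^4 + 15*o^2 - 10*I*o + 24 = (o - 3*I)*(o - 2*I)*(o + I)*(o + 4*I)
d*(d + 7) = d^2 + 7*d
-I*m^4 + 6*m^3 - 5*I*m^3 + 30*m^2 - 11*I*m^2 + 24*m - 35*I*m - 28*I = (m + 4)*(m - I)*(m + 7*I)*(-I*m - I)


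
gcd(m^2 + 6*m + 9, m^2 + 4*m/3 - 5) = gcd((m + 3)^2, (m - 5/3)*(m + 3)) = m + 3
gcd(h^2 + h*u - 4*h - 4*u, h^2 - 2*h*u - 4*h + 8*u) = h - 4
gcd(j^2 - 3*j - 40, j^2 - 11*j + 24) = j - 8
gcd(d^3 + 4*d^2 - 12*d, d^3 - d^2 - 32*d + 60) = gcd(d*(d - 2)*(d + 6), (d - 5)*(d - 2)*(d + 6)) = d^2 + 4*d - 12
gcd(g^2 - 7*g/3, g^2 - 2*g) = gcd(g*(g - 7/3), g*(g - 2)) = g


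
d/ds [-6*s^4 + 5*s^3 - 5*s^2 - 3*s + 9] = -24*s^3 + 15*s^2 - 10*s - 3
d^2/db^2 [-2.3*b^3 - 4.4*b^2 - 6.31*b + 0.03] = -13.8*b - 8.8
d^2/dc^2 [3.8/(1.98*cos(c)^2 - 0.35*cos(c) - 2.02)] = (59.59008*(1 - cos(c)^2)^2 - 7.9002*cos(c)^3 + 91.05446*cos(c)^2 + 13.1138*cos(c) - 90.91804)/(-1.98*cos(c)^2 + 0.35*cos(c) + 2.02)^3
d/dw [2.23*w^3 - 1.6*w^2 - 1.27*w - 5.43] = 6.69*w^2 - 3.2*w - 1.27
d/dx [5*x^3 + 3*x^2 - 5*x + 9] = 15*x^2 + 6*x - 5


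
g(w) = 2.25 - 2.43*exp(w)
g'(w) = -2.43*exp(w)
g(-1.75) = 1.83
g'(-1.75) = -0.42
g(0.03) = -0.25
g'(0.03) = -2.50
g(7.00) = -2662.57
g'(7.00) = -2664.82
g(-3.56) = 2.18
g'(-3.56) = -0.07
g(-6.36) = 2.25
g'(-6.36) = -0.00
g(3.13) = -53.33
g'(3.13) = -55.58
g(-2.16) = 1.97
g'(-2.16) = -0.28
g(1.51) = -8.75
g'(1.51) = -11.00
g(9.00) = -19688.24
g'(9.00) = -19690.49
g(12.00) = -395491.89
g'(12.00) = -395494.14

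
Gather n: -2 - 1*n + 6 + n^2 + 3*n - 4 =n^2 + 2*n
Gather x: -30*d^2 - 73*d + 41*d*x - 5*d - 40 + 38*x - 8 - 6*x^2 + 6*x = -30*d^2 - 78*d - 6*x^2 + x*(41*d + 44) - 48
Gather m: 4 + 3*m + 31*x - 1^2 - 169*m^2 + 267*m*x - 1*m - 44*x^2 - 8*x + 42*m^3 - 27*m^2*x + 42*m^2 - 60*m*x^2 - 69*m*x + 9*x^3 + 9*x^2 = 42*m^3 + m^2*(-27*x - 127) + m*(-60*x^2 + 198*x + 2) + 9*x^3 - 35*x^2 + 23*x + 3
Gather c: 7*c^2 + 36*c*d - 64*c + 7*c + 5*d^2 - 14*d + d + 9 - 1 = 7*c^2 + c*(36*d - 57) + 5*d^2 - 13*d + 8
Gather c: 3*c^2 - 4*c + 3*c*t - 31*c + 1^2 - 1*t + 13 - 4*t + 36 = 3*c^2 + c*(3*t - 35) - 5*t + 50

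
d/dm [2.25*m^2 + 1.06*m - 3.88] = 4.5*m + 1.06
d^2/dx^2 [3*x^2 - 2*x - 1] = 6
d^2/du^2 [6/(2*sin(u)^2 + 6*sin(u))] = 3*(-4*sin(u) - 9 - 3/sin(u) + 18/sin(u)^2 + 18/sin(u)^3)/(sin(u) + 3)^3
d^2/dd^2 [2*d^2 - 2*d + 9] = 4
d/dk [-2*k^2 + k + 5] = 1 - 4*k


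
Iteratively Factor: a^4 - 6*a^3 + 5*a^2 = (a)*(a^3 - 6*a^2 + 5*a) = a*(a - 1)*(a^2 - 5*a) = a^2*(a - 1)*(a - 5)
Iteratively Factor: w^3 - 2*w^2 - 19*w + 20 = (w - 5)*(w^2 + 3*w - 4) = (w - 5)*(w + 4)*(w - 1)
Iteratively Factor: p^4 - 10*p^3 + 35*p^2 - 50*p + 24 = (p - 1)*(p^3 - 9*p^2 + 26*p - 24) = (p - 2)*(p - 1)*(p^2 - 7*p + 12) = (p - 4)*(p - 2)*(p - 1)*(p - 3)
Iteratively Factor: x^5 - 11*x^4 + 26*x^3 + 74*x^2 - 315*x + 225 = (x - 3)*(x^4 - 8*x^3 + 2*x^2 + 80*x - 75) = (x - 5)*(x - 3)*(x^3 - 3*x^2 - 13*x + 15) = (x - 5)^2*(x - 3)*(x^2 + 2*x - 3) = (x - 5)^2*(x - 3)*(x - 1)*(x + 3)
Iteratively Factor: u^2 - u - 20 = (u + 4)*(u - 5)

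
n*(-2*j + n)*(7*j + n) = -14*j^2*n + 5*j*n^2 + n^3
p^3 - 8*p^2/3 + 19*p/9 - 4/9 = (p - 4/3)*(p - 1)*(p - 1/3)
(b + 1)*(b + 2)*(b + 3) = b^3 + 6*b^2 + 11*b + 6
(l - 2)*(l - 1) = l^2 - 3*l + 2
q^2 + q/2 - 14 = (q - 7/2)*(q + 4)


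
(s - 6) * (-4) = 24 - 4*s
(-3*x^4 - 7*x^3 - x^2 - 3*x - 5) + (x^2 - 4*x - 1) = -3*x^4 - 7*x^3 - 7*x - 6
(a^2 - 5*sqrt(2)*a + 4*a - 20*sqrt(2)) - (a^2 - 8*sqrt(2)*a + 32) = 4*a + 3*sqrt(2)*a - 32 - 20*sqrt(2)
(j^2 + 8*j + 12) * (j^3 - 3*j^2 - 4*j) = j^5 + 5*j^4 - 16*j^3 - 68*j^2 - 48*j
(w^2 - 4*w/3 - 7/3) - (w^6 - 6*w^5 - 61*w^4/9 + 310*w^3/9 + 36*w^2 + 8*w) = -w^6 + 6*w^5 + 61*w^4/9 - 310*w^3/9 - 35*w^2 - 28*w/3 - 7/3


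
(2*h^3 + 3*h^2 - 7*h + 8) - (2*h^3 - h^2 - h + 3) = 4*h^2 - 6*h + 5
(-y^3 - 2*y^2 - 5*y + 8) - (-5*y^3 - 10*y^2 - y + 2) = 4*y^3 + 8*y^2 - 4*y + 6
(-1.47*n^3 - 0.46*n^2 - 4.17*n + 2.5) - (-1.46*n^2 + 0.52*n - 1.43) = -1.47*n^3 + 1.0*n^2 - 4.69*n + 3.93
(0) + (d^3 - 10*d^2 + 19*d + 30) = d^3 - 10*d^2 + 19*d + 30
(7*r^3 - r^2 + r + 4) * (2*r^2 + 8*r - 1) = 14*r^5 + 54*r^4 - 13*r^3 + 17*r^2 + 31*r - 4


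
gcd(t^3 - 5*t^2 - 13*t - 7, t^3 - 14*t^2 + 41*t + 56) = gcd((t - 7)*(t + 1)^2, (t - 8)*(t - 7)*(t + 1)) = t^2 - 6*t - 7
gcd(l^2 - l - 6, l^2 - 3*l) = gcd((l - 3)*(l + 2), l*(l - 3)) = l - 3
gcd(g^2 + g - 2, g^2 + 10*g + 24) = 1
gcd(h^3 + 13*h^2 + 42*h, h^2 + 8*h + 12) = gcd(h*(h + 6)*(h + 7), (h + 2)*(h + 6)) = h + 6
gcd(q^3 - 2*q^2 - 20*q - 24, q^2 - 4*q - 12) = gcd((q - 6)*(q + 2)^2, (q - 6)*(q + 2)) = q^2 - 4*q - 12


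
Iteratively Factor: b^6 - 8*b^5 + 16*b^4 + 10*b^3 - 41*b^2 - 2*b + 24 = (b - 3)*(b^5 - 5*b^4 + b^3 + 13*b^2 - 2*b - 8) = (b - 4)*(b - 3)*(b^4 - b^3 - 3*b^2 + b + 2) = (b - 4)*(b - 3)*(b + 1)*(b^3 - 2*b^2 - b + 2) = (b - 4)*(b - 3)*(b + 1)^2*(b^2 - 3*b + 2) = (b - 4)*(b - 3)*(b - 2)*(b + 1)^2*(b - 1)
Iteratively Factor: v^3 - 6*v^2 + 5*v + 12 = (v - 3)*(v^2 - 3*v - 4) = (v - 3)*(v + 1)*(v - 4)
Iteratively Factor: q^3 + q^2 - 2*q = (q - 1)*(q^2 + 2*q) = q*(q - 1)*(q + 2)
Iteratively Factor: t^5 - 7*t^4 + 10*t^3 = (t - 5)*(t^4 - 2*t^3) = t*(t - 5)*(t^3 - 2*t^2) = t*(t - 5)*(t - 2)*(t^2) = t^2*(t - 5)*(t - 2)*(t)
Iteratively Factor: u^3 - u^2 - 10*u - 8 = (u - 4)*(u^2 + 3*u + 2) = (u - 4)*(u + 1)*(u + 2)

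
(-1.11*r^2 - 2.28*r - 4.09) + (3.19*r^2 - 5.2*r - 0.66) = 2.08*r^2 - 7.48*r - 4.75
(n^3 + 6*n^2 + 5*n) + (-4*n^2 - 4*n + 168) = n^3 + 2*n^2 + n + 168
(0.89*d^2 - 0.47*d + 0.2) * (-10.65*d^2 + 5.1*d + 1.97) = -9.4785*d^4 + 9.5445*d^3 - 2.7737*d^2 + 0.0941000000000001*d + 0.394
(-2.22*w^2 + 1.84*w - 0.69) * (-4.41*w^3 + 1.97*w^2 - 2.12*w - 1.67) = 9.7902*w^5 - 12.4878*w^4 + 11.3741*w^3 - 1.5527*w^2 - 1.61*w + 1.1523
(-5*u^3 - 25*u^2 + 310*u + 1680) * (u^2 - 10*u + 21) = -5*u^5 + 25*u^4 + 455*u^3 - 1945*u^2 - 10290*u + 35280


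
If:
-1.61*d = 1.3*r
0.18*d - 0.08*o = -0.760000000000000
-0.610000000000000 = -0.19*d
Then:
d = 3.21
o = 16.72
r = -3.98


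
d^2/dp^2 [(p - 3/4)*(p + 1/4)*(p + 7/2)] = 6*p + 6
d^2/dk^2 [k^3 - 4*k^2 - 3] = 6*k - 8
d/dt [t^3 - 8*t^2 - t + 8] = 3*t^2 - 16*t - 1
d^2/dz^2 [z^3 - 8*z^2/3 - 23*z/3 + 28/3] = 6*z - 16/3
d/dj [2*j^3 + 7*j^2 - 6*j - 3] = 6*j^2 + 14*j - 6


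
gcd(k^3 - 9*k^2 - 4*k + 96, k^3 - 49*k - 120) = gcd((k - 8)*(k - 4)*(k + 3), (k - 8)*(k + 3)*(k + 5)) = k^2 - 5*k - 24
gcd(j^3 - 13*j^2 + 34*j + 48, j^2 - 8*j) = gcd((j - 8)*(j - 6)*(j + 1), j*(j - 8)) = j - 8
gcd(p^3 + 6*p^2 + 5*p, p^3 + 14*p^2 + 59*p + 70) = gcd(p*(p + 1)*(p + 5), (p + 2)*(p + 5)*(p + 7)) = p + 5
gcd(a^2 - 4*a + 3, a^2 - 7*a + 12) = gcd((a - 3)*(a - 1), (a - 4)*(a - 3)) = a - 3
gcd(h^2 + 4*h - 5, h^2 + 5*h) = h + 5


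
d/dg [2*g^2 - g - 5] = 4*g - 1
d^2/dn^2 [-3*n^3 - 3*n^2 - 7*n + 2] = -18*n - 6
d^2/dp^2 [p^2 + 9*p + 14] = 2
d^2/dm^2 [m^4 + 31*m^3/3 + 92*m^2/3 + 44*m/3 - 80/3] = 12*m^2 + 62*m + 184/3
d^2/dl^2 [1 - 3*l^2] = -6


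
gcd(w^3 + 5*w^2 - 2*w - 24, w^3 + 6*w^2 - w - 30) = w^2 + w - 6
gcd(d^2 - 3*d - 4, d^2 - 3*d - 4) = d^2 - 3*d - 4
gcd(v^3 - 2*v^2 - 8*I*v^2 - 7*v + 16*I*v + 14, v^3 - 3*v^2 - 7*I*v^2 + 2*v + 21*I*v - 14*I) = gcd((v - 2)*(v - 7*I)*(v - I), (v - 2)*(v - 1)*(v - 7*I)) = v^2 + v*(-2 - 7*I) + 14*I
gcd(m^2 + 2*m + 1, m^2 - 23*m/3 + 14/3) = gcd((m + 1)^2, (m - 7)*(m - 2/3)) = 1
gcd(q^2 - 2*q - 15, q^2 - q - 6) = 1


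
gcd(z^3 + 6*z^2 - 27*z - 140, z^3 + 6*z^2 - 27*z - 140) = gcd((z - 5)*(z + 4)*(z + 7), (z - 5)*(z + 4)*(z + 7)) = z^3 + 6*z^2 - 27*z - 140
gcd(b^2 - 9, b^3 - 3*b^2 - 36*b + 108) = b - 3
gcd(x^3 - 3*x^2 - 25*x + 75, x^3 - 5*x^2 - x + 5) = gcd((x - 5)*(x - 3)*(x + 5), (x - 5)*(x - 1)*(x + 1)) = x - 5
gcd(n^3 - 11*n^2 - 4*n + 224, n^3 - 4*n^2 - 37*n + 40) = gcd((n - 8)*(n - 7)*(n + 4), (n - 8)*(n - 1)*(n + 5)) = n - 8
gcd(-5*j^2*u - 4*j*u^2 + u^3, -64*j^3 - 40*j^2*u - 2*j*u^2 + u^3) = 1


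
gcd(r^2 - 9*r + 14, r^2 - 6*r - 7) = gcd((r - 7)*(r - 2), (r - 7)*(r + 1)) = r - 7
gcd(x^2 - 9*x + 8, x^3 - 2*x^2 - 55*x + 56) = x^2 - 9*x + 8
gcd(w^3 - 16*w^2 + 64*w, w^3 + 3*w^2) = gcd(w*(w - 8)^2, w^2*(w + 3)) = w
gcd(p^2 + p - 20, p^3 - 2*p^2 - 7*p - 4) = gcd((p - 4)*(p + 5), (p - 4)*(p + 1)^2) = p - 4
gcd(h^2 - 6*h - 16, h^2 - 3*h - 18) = 1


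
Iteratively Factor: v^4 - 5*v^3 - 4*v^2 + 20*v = (v - 2)*(v^3 - 3*v^2 - 10*v) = v*(v - 2)*(v^2 - 3*v - 10) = v*(v - 2)*(v + 2)*(v - 5)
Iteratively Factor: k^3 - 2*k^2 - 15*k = (k - 5)*(k^2 + 3*k) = k*(k - 5)*(k + 3)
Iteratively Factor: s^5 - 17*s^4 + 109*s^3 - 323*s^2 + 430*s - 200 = (s - 5)*(s^4 - 12*s^3 + 49*s^2 - 78*s + 40) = (s - 5)*(s - 4)*(s^3 - 8*s^2 + 17*s - 10) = (s - 5)*(s - 4)*(s - 1)*(s^2 - 7*s + 10) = (s - 5)^2*(s - 4)*(s - 1)*(s - 2)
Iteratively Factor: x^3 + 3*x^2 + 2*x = (x + 1)*(x^2 + 2*x) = x*(x + 1)*(x + 2)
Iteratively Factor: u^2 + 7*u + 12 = (u + 4)*(u + 3)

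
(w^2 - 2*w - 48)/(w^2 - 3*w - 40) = (w + 6)/(w + 5)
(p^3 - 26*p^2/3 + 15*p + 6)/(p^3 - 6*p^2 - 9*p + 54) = (p + 1/3)/(p + 3)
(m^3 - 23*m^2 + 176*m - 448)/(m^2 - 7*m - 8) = (m^2 - 15*m + 56)/(m + 1)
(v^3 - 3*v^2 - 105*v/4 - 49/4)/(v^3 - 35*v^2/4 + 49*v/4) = (4*v^2 + 16*v + 7)/(v*(4*v - 7))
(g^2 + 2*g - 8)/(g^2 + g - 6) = (g + 4)/(g + 3)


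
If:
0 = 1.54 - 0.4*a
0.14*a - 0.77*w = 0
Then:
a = 3.85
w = 0.70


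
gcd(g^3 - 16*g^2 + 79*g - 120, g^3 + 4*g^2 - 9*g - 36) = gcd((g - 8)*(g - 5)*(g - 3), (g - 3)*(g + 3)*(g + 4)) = g - 3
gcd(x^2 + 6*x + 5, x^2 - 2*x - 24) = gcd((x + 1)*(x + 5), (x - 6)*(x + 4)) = 1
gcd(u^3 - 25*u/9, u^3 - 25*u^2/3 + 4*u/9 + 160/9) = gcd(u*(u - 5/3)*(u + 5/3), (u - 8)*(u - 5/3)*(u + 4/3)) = u - 5/3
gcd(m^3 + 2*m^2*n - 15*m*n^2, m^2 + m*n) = m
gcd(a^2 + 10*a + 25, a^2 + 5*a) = a + 5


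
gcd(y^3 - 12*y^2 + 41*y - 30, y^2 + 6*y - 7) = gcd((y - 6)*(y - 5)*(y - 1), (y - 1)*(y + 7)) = y - 1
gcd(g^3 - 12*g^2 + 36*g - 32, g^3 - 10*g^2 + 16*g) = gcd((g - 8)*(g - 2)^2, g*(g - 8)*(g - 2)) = g^2 - 10*g + 16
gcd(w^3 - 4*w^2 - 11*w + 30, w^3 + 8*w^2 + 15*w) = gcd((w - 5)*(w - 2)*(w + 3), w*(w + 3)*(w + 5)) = w + 3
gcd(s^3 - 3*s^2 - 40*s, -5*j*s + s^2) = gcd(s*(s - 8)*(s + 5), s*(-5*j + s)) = s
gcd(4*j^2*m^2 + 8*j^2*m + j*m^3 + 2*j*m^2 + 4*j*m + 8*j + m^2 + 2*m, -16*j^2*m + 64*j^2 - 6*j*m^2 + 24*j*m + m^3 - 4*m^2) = 1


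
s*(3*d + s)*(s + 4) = 3*d*s^2 + 12*d*s + s^3 + 4*s^2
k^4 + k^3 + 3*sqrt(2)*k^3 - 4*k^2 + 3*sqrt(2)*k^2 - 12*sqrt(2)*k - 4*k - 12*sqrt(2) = (k - 2)*(k + 1)*(k + 2)*(k + 3*sqrt(2))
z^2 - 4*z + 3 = (z - 3)*(z - 1)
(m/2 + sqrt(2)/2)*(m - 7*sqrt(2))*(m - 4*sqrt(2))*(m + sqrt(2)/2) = m^4/2 - 19*sqrt(2)*m^3/4 + 12*m^2 + 73*sqrt(2)*m/2 + 28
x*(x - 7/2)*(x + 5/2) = x^3 - x^2 - 35*x/4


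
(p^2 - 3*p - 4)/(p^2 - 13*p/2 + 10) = 2*(p + 1)/(2*p - 5)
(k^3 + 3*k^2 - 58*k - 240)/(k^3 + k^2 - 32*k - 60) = (k^2 - 2*k - 48)/(k^2 - 4*k - 12)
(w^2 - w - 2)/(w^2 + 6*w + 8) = (w^2 - w - 2)/(w^2 + 6*w + 8)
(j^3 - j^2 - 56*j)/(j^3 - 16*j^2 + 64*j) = (j + 7)/(j - 8)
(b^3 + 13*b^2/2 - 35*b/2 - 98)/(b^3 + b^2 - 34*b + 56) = (b + 7/2)/(b - 2)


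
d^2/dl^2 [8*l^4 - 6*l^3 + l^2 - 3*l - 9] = 96*l^2 - 36*l + 2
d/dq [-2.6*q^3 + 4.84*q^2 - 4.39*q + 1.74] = -7.8*q^2 + 9.68*q - 4.39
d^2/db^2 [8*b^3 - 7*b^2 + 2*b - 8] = 48*b - 14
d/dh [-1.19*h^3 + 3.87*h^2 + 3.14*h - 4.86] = -3.57*h^2 + 7.74*h + 3.14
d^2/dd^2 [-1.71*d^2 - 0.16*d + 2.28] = -3.42000000000000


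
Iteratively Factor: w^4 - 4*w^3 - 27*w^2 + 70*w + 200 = (w - 5)*(w^3 + w^2 - 22*w - 40) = (w - 5)*(w + 2)*(w^2 - w - 20) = (w - 5)*(w + 2)*(w + 4)*(w - 5)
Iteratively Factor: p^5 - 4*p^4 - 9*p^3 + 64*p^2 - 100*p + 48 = (p + 4)*(p^4 - 8*p^3 + 23*p^2 - 28*p + 12) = (p - 3)*(p + 4)*(p^3 - 5*p^2 + 8*p - 4) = (p - 3)*(p - 2)*(p + 4)*(p^2 - 3*p + 2) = (p - 3)*(p - 2)^2*(p + 4)*(p - 1)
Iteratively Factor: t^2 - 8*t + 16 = (t - 4)*(t - 4)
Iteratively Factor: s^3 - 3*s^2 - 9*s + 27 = (s - 3)*(s^2 - 9) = (s - 3)^2*(s + 3)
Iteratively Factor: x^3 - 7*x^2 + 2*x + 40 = (x + 2)*(x^2 - 9*x + 20) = (x - 4)*(x + 2)*(x - 5)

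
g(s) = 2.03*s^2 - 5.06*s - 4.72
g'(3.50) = 9.15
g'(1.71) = 1.88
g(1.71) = -7.44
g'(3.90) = 10.77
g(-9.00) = 205.25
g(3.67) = 4.05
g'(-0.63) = -7.62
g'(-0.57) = -7.37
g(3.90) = 6.42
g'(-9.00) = -41.60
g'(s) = 4.06*s - 5.06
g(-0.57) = -1.18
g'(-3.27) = -18.34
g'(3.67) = 9.84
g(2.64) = -3.93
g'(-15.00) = -65.96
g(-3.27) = 33.53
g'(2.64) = 5.66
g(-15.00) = 527.93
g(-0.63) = -0.73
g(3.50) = 2.44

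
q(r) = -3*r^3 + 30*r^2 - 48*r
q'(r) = -9*r^2 + 60*r - 48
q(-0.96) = 76.38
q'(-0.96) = -113.89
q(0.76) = -20.47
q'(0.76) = -7.60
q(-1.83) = 206.69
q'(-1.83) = -187.94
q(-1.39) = 132.74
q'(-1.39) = -148.79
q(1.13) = -20.26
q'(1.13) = 8.31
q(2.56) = 23.40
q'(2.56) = 46.62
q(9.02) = -193.76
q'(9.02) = -239.04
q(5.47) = 144.07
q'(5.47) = 10.91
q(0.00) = 0.00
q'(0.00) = -48.00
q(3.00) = 45.00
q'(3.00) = 51.00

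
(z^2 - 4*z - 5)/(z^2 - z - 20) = (z + 1)/(z + 4)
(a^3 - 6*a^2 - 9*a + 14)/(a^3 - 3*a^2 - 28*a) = (a^2 + a - 2)/(a*(a + 4))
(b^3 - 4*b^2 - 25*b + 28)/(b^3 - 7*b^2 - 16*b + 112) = (b - 1)/(b - 4)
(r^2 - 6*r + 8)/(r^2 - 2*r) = (r - 4)/r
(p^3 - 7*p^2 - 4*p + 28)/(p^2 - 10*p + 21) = (p^2 - 4)/(p - 3)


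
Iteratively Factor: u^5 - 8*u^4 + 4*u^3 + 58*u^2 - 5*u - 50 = (u + 1)*(u^4 - 9*u^3 + 13*u^2 + 45*u - 50) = (u - 5)*(u + 1)*(u^3 - 4*u^2 - 7*u + 10) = (u - 5)*(u + 1)*(u + 2)*(u^2 - 6*u + 5) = (u - 5)^2*(u + 1)*(u + 2)*(u - 1)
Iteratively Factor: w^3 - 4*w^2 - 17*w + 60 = (w + 4)*(w^2 - 8*w + 15) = (w - 5)*(w + 4)*(w - 3)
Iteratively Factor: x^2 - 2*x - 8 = (x - 4)*(x + 2)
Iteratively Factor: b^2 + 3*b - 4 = (b + 4)*(b - 1)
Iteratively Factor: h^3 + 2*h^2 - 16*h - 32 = (h - 4)*(h^2 + 6*h + 8) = (h - 4)*(h + 2)*(h + 4)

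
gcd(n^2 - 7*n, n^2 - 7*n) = n^2 - 7*n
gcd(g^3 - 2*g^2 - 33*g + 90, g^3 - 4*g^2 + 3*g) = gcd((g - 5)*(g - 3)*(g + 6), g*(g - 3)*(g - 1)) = g - 3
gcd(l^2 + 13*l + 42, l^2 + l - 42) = l + 7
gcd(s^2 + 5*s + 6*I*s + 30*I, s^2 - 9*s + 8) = 1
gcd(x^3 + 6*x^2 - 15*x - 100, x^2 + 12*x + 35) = x + 5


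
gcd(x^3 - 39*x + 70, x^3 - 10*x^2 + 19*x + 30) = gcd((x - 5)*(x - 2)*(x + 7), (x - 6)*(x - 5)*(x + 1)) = x - 5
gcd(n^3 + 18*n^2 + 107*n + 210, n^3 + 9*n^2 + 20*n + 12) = n + 6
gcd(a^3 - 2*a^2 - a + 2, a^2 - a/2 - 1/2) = a - 1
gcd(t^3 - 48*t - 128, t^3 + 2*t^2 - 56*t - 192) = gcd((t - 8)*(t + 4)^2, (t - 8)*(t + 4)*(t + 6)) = t^2 - 4*t - 32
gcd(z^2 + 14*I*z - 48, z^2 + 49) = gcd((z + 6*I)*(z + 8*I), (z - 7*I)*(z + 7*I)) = 1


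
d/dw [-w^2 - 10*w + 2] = -2*w - 10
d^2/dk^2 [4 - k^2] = -2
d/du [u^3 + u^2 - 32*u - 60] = 3*u^2 + 2*u - 32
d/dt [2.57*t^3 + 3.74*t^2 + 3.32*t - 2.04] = 7.71*t^2 + 7.48*t + 3.32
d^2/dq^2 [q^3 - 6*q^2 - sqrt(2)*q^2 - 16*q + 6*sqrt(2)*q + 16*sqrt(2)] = 6*q - 12 - 2*sqrt(2)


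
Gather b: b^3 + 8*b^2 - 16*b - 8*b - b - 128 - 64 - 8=b^3 + 8*b^2 - 25*b - 200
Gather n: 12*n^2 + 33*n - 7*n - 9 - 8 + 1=12*n^2 + 26*n - 16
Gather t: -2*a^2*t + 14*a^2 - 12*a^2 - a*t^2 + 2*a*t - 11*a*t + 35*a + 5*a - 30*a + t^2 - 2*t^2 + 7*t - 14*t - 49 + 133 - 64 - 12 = 2*a^2 + 10*a + t^2*(-a - 1) + t*(-2*a^2 - 9*a - 7) + 8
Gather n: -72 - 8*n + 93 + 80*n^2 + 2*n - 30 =80*n^2 - 6*n - 9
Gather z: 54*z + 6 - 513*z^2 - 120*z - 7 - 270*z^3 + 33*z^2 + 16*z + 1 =-270*z^3 - 480*z^2 - 50*z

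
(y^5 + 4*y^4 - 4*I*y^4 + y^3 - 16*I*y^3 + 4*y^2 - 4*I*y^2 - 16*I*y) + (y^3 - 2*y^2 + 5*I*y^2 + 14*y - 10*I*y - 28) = y^5 + 4*y^4 - 4*I*y^4 + 2*y^3 - 16*I*y^3 + 2*y^2 + I*y^2 + 14*y - 26*I*y - 28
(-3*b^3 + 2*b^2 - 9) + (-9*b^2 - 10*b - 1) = -3*b^3 - 7*b^2 - 10*b - 10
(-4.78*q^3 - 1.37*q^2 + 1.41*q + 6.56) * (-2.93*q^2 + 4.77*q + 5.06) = 14.0054*q^5 - 18.7865*q^4 - 34.853*q^3 - 19.4273*q^2 + 38.4258*q + 33.1936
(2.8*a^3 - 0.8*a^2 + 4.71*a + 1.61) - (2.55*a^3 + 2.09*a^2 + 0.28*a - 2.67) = 0.25*a^3 - 2.89*a^2 + 4.43*a + 4.28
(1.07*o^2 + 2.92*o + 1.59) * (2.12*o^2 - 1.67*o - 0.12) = 2.2684*o^4 + 4.4035*o^3 - 1.634*o^2 - 3.0057*o - 0.1908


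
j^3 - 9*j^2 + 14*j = j*(j - 7)*(j - 2)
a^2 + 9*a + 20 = (a + 4)*(a + 5)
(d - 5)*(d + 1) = d^2 - 4*d - 5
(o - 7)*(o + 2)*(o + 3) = o^3 - 2*o^2 - 29*o - 42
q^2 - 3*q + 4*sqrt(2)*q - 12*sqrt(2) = (q - 3)*(q + 4*sqrt(2))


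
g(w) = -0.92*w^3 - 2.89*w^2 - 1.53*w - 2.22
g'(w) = -2.76*w^2 - 5.78*w - 1.53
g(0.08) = -2.36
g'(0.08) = -2.01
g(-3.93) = 15.00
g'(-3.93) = -21.44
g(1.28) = -10.84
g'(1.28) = -13.45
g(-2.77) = -0.60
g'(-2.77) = -6.70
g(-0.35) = -2.00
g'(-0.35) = 0.15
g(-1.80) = -3.46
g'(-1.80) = -0.07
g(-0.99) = -2.65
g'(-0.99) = 1.49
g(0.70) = -5.02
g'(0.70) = -6.93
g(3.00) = -57.66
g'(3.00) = -43.71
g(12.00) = -2026.50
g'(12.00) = -468.33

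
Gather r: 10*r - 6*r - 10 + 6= 4*r - 4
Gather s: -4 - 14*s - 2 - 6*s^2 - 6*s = -6*s^2 - 20*s - 6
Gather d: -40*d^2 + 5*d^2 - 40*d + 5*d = -35*d^2 - 35*d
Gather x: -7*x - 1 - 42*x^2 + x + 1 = -42*x^2 - 6*x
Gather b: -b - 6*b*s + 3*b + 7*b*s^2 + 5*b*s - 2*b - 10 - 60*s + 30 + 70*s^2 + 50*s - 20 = b*(7*s^2 - s) + 70*s^2 - 10*s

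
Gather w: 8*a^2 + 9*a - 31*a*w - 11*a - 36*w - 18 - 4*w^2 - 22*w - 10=8*a^2 - 2*a - 4*w^2 + w*(-31*a - 58) - 28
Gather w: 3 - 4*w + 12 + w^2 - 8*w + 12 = w^2 - 12*w + 27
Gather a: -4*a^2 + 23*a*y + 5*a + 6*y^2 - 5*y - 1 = -4*a^2 + a*(23*y + 5) + 6*y^2 - 5*y - 1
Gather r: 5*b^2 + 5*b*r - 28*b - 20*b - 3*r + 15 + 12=5*b^2 - 48*b + r*(5*b - 3) + 27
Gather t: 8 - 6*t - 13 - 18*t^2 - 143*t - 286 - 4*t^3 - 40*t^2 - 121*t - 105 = -4*t^3 - 58*t^2 - 270*t - 396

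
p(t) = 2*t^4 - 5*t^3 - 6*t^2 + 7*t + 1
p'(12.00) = 11527.00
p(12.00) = 32053.00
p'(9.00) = 4516.00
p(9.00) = 9055.00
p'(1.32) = -16.58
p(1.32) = -5.64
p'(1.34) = -16.77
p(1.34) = -5.98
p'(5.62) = 885.83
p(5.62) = 958.46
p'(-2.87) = -271.23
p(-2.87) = 185.38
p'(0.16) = 4.73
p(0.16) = 1.95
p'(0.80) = -8.10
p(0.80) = 1.02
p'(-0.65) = 6.27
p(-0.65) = -4.35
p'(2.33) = -1.20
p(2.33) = -19.56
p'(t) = 8*t^3 - 15*t^2 - 12*t + 7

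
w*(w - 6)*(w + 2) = w^3 - 4*w^2 - 12*w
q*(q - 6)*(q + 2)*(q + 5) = q^4 + q^3 - 32*q^2 - 60*q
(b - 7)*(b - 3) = b^2 - 10*b + 21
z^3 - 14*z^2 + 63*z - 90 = (z - 6)*(z - 5)*(z - 3)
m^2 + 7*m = m*(m + 7)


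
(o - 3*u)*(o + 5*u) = o^2 + 2*o*u - 15*u^2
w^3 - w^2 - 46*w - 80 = (w - 8)*(w + 2)*(w + 5)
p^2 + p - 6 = (p - 2)*(p + 3)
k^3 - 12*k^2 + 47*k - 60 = (k - 5)*(k - 4)*(k - 3)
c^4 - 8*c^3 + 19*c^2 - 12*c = c*(c - 4)*(c - 3)*(c - 1)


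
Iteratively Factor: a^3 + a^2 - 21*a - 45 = (a + 3)*(a^2 - 2*a - 15) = (a - 5)*(a + 3)*(a + 3)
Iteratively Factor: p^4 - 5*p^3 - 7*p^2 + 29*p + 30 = (p - 5)*(p^3 - 7*p - 6) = (p - 5)*(p + 1)*(p^2 - p - 6) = (p - 5)*(p - 3)*(p + 1)*(p + 2)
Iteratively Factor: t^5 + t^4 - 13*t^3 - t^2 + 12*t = (t - 1)*(t^4 + 2*t^3 - 11*t^2 - 12*t) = (t - 1)*(t + 4)*(t^3 - 2*t^2 - 3*t) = (t - 3)*(t - 1)*(t + 4)*(t^2 + t) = t*(t - 3)*(t - 1)*(t + 4)*(t + 1)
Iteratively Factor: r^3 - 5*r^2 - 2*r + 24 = (r + 2)*(r^2 - 7*r + 12) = (r - 3)*(r + 2)*(r - 4)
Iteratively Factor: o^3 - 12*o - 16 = (o + 2)*(o^2 - 2*o - 8) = (o + 2)^2*(o - 4)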